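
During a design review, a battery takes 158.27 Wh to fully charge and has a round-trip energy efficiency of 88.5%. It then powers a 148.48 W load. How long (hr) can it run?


Step 1: E_discharge = eta/100 * E_charge = 88.5/100 * 158.27 = 140.07 Wh
Step 2: t = E_discharge / P = 140.07 / 148.48 = 0.9434 hr

0.9434 hr


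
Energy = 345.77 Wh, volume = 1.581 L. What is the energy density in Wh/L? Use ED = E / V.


ED = E / V = 345.77 / 1.581 = 218.7 Wh/L

218.7 Wh/L


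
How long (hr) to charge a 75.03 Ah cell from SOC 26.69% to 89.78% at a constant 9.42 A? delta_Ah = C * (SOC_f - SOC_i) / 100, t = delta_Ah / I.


delta_Ah = 75.03 * (89.78 - 26.69) / 100 = 47.336 Ah
t = delta_Ah / I = 47.336 / 9.42 = 5.025 hr

5.025 hr


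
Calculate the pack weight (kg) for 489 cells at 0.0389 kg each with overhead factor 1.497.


Cell mass sum = 489 * 0.0389 = 19.022 kg
With overhead 1.497: m_pack = 19.022 * 1.497 = 28.48 kg

28.48 kg


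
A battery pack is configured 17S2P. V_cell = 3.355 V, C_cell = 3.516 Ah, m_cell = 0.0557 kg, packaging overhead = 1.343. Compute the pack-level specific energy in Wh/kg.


Step 1: V_pack = 17 * 3.355 = 57.035 V
Step 2: C_pack = 2 * 3.516 = 7.032 Ah
Step 3: E_pack = V_pack * C_pack = 57.035 * 7.032 = 401.07 Wh
Step 4: m_pack = 17 * 2 * 0.0557 * 1.343 = 2.5434 kg
Step 5: ED = E_pack / m_pack = 401.07 / 2.5434 = 157.7 Wh/kg

157.7 Wh/kg


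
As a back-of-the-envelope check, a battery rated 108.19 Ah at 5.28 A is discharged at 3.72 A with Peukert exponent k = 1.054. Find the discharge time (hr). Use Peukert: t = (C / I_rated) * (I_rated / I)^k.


t_rated = C / I_rated = 108.19 / 5.28 = 20.491 hr
(I_rated/I)^k = (1.4194)^1.054 = 1.4465
t = t_rated * (I_rated/I)^k = 20.491 * 1.4465 = 29.64 hr

29.64 hr


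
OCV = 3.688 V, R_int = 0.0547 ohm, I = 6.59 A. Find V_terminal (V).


IR drop = 6.59 * 0.0547 = 0.36047 V
V = 3.688 - 0.36047 = 3.328 V

3.328 V


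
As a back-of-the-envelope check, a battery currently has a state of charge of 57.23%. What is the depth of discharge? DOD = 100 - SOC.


Complement of SOC: DOD = 100% - 57.23% = 42.77%

42.77%


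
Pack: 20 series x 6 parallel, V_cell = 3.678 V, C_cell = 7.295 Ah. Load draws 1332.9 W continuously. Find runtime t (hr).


Step 1: E_pack = Ns * V_cell * Np * C_cell = 20 * 3.678 * 6 * 7.295 = 3219.7 Wh
Step 2: t = E_pack / P = 3219.7 / 1332.9 = 2.416 hr

2.416 hr


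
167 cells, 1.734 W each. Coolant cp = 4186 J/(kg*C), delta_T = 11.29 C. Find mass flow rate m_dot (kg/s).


Q_total = 167 * 1.734 = 289.58 W
m_dot = Q_total / (cp * dT) = 289.58 / (4186 * 11.29) = 0.006127 kg/s

0.006127 kg/s


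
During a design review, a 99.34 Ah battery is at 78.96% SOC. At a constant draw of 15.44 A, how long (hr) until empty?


Step 1: remaining = SOC/100 * C_total = 78.96/100 * 99.34 = 78.439 Ah
Step 2: t = remaining / I = 78.439 / 15.44 = 5.080 hr

5.080 hr


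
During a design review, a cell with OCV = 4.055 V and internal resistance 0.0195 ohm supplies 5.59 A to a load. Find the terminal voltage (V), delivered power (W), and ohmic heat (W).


Step 1: V_terminal = OCV - I*R = 4.055 - 5.59 * 0.0195 = 3.946 V
Step 2: P_out = V_terminal * I = 3.946 * 5.59 = 22.06 W
Step 3: Q = I^2 * R = 5.59^2 * 0.0195 = 0.6093 W

V=3.946 V, P=22.06 W, Q=0.6093 W


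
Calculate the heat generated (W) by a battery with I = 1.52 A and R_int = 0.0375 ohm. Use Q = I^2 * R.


Q = I^2 * R = 1.52^2 * 0.0375 = 0.08664 W

0.08664 W


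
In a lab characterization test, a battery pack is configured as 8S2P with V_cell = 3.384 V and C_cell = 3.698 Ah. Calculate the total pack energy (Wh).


E = Ns * Vcell * Np * Ccell = 8 * 3.384 * 2 * 3.698 = 200.2 Wh

200.2 Wh


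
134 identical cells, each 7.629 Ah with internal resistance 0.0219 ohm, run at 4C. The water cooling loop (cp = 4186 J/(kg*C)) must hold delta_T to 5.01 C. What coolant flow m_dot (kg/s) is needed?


Step 1: I = 4 * 7.629 = 30.516 A
Step 2: Q_cell = I^2 * R = 30.516^2 * 0.0219 = 20.394 W
Step 3: Q_total = 134 * 20.394 = 2732.8 W
Step 4: m_dot = Q_total / (cp * dT) = 2732.8 / (4186 * 5.01) = 0.1303 kg/s

0.1303 kg/s


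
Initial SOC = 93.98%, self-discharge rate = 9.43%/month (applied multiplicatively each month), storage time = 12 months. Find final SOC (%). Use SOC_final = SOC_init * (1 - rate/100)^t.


Monthly retention factor = 1 - 9.43/100 = 0.9057
Over 12 months: factor^12 = 0.30466
SOC_final = 93.98 * 0.30466 = 28.63%

28.63%


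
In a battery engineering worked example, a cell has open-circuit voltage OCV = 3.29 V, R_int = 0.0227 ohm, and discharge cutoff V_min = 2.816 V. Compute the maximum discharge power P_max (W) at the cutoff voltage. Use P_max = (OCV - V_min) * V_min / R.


P_max = (OCV - V_min) * V_min / R = (3.29 - 2.816) * 2.816 / 0.0227 = 0.474 * 2.816 / 0.0227 = 58.80 W

58.80 W


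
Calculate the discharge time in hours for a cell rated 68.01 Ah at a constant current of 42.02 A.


Runtime = 68.01 Ah / 42.02 A = 1.619 hr

1.619 hr


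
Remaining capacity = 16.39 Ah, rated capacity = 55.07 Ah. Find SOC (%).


SOC% = 16.39 / 55.07 * 100 = 29.76%

29.76%


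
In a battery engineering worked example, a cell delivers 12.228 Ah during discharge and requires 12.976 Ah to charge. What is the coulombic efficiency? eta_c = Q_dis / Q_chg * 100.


eta_c = Q_dis / Q_chg * 100 = 12.228 / 12.976 * 100 = 94.24%

94.24%


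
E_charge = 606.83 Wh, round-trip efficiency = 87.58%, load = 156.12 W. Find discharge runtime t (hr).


Step 1: E_discharge = eta/100 * E_charge = 87.58/100 * 606.83 = 531.46 Wh
Step 2: t = E_discharge / P = 531.46 / 156.12 = 3.404 hr

3.404 hr


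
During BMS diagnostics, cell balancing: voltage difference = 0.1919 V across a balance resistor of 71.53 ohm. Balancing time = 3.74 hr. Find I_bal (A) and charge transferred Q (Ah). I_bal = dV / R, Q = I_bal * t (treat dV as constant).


First, Ohm's law: I_bal = 0.1919 V / 71.53 ohm = 0.0026828 A
Then Q = I * t = 0.0026828 A * 3.74 hr = 0.01003 Ah

I=0.0026828 A, Q=0.01003 Ah


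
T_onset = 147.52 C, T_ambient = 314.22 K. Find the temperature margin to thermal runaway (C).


Convert: T_ambient = 314.22 K = 41.07 C
margin = 147.52 - 41.07 = 106.45 C

106.45 C


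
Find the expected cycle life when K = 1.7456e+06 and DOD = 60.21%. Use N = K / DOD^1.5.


DOD^1.5 = 467.2
N = K / DOD^1.5 = 1.7456e+06 / 467.2 = 3736

3736 cycles


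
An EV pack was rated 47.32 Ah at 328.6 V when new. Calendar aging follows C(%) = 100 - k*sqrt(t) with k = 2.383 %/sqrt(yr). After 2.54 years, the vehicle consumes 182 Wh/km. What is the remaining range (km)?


Step 1: capacity retention = 100 - 2.383 * sqrt(2.54) = 100 - 2.383 * 1.5937 = 96.202%
Step 2: C_now = 47.32 * 96.202/100 = 45.523 Ah
Step 3: E_pack = V * C_now = 328.6 * 45.523 = 14959 Wh
Step 4: range = E_pack / consumption = 14959 / 182 = 82.19 km

82.19 km


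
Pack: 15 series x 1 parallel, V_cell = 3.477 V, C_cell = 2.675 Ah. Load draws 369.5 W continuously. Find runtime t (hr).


Step 1: E_pack = Ns * V_cell * Np * C_cell = 15 * 3.477 * 1 * 2.675 = 139.51 Wh
Step 2: t = E_pack / P = 139.51 / 369.5 = 0.3776 hr

0.3776 hr


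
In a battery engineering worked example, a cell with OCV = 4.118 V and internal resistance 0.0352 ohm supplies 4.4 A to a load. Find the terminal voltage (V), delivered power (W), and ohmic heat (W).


Step 1: V_terminal = OCV - I*R = 4.118 - 4.4 * 0.0352 = 3.9631 V
Step 2: P_out = V_terminal * I = 3.9631 * 4.4 = 17.44 W
Step 3: Q = I^2 * R = 4.4^2 * 0.0352 = 0.6815 W

V=3.9631 V, P=17.44 W, Q=0.6815 W


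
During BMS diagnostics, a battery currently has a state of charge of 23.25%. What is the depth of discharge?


Complement of SOC: DOD = 100% - 23.25% = 76.75%

76.75%


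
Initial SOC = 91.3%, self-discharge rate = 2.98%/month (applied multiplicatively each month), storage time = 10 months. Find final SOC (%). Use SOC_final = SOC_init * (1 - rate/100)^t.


Monthly retention factor = 1 - 2.98/100 = 0.9702
Over 10 months: factor^10 = 0.73895
SOC_final = 91.3 * 0.73895 = 67.47%

67.47%


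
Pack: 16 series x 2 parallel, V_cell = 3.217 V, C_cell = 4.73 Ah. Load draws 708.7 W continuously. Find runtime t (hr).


Step 1: E_pack = Ns * V_cell * Np * C_cell = 16 * 3.217 * 2 * 4.73 = 486.93 Wh
Step 2: t = E_pack / P = 486.93 / 708.7 = 0.6871 hr

0.6871 hr


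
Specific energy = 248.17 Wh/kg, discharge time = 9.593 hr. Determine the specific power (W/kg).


P_specific = E / t = 248.17 / 9.593 = 25.87 W/kg

25.87 W/kg


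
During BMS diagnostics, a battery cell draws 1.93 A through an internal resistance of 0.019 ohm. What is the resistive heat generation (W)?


Q = I^2 * R = 1.93^2 * 0.019 = 0.07077 W

0.07077 W


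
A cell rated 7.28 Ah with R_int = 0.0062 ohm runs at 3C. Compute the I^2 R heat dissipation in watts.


Step 1: I = C_rate * capacity = 3 * 7.28 = 21.84 A
Step 2: Q = I^2 * R = 21.84^2 * 0.0062 = 476.99 * 0.0062 = 2.957 W

2.957 W


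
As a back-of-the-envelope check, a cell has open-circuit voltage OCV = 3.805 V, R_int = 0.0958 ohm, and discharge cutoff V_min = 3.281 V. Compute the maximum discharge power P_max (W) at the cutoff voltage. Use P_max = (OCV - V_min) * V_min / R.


dV = OCV - V_min = 0.524 V (so I_max = dV / R)
P_max = dV * V_min / R = 0.524 * 3.281 / 0.0958 = 17.95 W

17.95 W


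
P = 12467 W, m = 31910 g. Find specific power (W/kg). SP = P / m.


Convert: m = 31910 g = 31.91 kg
SP = P / m = 12467 / 31.91 = 390.7 W/kg

390.7 W/kg


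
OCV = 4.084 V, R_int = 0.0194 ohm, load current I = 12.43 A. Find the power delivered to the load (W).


Step 1: V_terminal = OCV - I*R = 4.084 - 12.43 * 0.0194 = 3.8429 V
Step 2: P_out = V_terminal * I = 3.8429 * 12.43 = 47.77 W

47.77 W


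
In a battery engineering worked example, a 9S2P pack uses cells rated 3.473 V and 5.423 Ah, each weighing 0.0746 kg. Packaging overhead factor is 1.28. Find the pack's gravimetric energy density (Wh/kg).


Step 1: V_pack = 9 * 3.473 = 31.257 V
Step 2: C_pack = 2 * 5.423 = 10.846 Ah
Step 3: E_pack = V_pack * C_pack = 31.257 * 10.846 = 339.01 Wh
Step 4: m_pack = 9 * 2 * 0.0746 * 1.28 = 1.7188 kg
Step 5: ED = E_pack / m_pack = 339.01 / 1.7188 = 197.2 Wh/kg

197.2 Wh/kg


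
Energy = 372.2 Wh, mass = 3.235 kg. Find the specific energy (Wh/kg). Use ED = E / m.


Specific energy = 372.2 Wh / 3.235 kg = 115.1 Wh/kg

115.1 Wh/kg


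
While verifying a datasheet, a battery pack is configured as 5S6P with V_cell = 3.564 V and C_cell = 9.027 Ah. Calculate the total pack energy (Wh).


E = Ns * Vcell * Np * Ccell = 5 * 3.564 * 6 * 9.027 = 965.2 Wh

965.2 Wh


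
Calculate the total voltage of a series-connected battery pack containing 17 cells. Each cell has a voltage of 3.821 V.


With 17 cells in series at 3.821 V each, V_pack = 64.957 V

64.957 V


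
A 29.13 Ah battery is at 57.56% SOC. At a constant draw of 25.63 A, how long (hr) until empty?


Step 1: remaining = SOC/100 * C_total = 57.56/100 * 29.13 = 16.767 Ah
Step 2: t = remaining / I = 16.767 / 25.63 = 0.6542 hr

0.6542 hr


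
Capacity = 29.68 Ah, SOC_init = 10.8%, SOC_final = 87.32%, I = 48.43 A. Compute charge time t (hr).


Step 1: dSOC = 87.32% - 10.8% = 76.52%
Step 2: delta_Ah = 29.68 * 76.52 / 100 = 22.711 Ah
Step 3: t = 22.711 / 48.43 = 0.4689 hr

0.4689 hr


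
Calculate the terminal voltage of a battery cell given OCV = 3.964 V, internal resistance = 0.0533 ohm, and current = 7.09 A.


IR drop = 7.09 * 0.0533 = 0.3779 V
V = 3.964 - 0.3779 = 3.586 V

3.586 V


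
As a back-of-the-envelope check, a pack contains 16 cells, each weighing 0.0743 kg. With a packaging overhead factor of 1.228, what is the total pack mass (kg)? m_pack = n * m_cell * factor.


Cell mass sum = 16 * 0.0743 = 1.1888 kg
With overhead 1.228: m_pack = 1.1888 * 1.228 = 1.460 kg

1.460 kg


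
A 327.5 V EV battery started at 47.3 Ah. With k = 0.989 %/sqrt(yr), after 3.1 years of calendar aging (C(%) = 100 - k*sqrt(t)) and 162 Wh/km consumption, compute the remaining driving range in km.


Step 1: capacity retention = 100 - 0.989 * sqrt(3.1) = 100 - 0.989 * 1.7607 = 98.259%
Step 2: C_now = 47.3 * 98.259/100 = 46.477 Ah
Step 3: E_pack = V * C_now = 327.5 * 46.477 = 15221 Wh
Step 4: range = E_pack / consumption = 15221 / 162 = 93.96 km

93.96 km


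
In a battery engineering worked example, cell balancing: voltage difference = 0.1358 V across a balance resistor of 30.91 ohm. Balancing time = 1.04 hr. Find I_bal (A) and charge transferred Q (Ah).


I_bal = dV / R = 0.1358 / 30.91 = 0.0043934 A
Q = I_bal * t = 0.0043934 * 1.04 = 0.004569 Ah

I=0.0043934 A, Q=0.004569 Ah


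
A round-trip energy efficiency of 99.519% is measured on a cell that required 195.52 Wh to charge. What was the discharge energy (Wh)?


E_dis = eta/100 * E_chg = 99.519/100 * 195.52 = 194.6 Wh

194.6 Wh


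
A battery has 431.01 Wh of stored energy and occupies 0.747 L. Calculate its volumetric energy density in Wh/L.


Volumetric ED = 431.01 Wh / 0.747 L = 577.0 Wh/L

577.0 Wh/L


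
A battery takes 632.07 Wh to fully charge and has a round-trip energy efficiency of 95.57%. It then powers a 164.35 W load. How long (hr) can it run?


Step 1: E_discharge = eta/100 * E_charge = 95.57/100 * 632.07 = 604.07 Wh
Step 2: t = E_discharge / P = 604.07 / 164.35 = 3.676 hr

3.676 hr


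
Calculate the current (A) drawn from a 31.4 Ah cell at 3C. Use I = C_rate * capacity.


At 3C: I = 3 * 31.4 Ah = 94.2 A

94.2 A


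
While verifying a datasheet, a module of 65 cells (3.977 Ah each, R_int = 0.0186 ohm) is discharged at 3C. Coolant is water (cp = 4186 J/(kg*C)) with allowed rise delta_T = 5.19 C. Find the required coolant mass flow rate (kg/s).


Step 1: I = 3 * 3.977 = 11.931 A
Step 2: Q_cell = I^2 * R = 11.931^2 * 0.0186 = 2.6477 W
Step 3: Q_total = 65 * 2.6477 = 172.1 W
Step 4: m_dot = Q_total / (cp * dT) = 172.1 / (4186 * 5.19) = 0.007922 kg/s

0.007922 kg/s


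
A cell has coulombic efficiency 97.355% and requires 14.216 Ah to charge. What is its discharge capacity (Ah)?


Q_dis = eta/100 * Q_chg = 97.355/100 * 14.216 = 13.84 Ah

13.84 Ah


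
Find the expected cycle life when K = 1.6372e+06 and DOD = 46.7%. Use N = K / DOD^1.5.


DOD^1.5 = 319.14
N = K / DOD^1.5 = 1.6372e+06 / 319.14 = 5130

5130 cycles


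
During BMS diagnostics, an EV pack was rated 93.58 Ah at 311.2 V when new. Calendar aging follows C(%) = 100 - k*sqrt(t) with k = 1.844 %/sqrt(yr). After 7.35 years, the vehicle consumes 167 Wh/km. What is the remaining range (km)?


Step 1: capacity retention = 100 - 1.844 * sqrt(7.35) = 100 - 1.844 * 2.7111 = 95.001%
Step 2: C_now = 93.58 * 95.001/100 = 88.902 Ah
Step 3: E_pack = V * C_now = 311.2 * 88.902 = 27666 Wh
Step 4: range = E_pack / consumption = 27666 / 167 = 165.7 km

165.7 km


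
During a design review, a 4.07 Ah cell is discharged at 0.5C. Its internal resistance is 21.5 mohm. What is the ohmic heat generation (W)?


Convert: R = 21.5 mohm = 0.0215 ohm
Step 1: I = C_rate * capacity = 0.5 * 4.07 = 2.035 A
Step 2: Q = I^2 * R = 2.035^2 * 0.0215 = 4.1412 * 0.0215 = 0.08904 W

0.08904 W


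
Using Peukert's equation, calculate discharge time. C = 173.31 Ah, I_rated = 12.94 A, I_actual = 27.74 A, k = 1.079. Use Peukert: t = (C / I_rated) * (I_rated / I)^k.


t_rated = C / I_rated = 173.31 / 12.94 = 13.393 hr
(I_rated/I)^k = (0.46647)^1.079 = 0.4392
t = t_rated * (I_rated/I)^k = 13.393 * 0.4392 = 5.882 hr

5.882 hr


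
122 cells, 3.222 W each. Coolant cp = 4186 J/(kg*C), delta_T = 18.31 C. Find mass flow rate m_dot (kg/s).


Step 1: Total heat Q = 122 * 3.222 W = 393.08 W
Step 2: denom = cp * dT = 4186 * 18.31 = 76646
Step 3: m_dot = 393.08 / 76646 = 0.005129 kg/s

0.005129 kg/s


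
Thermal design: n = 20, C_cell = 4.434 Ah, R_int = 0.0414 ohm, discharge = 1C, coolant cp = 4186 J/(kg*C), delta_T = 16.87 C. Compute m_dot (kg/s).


Step 1: I = 1 * 4.434 = 4.434 A
Step 2: Q_cell = I^2 * R = 4.434^2 * 0.0414 = 0.81394 W
Step 3: Q_total = 20 * 0.81394 = 16.279 W
Step 4: m_dot = Q_total / (cp * dT) = 16.279 / (4186 * 16.87) = 2.305e-04 kg/s

2.305e-04 kg/s


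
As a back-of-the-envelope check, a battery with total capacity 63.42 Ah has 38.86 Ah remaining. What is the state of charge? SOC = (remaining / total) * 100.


SOC = (remaining / total) * 100 = (38.86 / 63.42) * 100 = 61.27%

61.27%


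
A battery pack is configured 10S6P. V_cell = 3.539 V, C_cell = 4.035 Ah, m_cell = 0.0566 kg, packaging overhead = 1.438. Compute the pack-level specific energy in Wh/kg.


Step 1: V_pack = 10 * 3.539 = 35.39 V
Step 2: C_pack = 6 * 4.035 = 24.21 Ah
Step 3: E_pack = V_pack * C_pack = 35.39 * 24.21 = 856.79 Wh
Step 4: m_pack = 10 * 6 * 0.0566 * 1.438 = 4.8834 kg
Step 5: ED = E_pack / m_pack = 856.79 / 4.8834 = 175.4 Wh/kg

175.4 Wh/kg


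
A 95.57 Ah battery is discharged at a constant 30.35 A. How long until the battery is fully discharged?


t = capacity / current = 95.57 / 30.35 = 3.149 hr

3.149 hr


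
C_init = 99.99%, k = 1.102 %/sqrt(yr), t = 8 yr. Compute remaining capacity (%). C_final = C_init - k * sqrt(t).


sqrt(t) = sqrt(8) = 2.8284
C_final = 99.99 - 1.102 * 2.8284 = 96.87%

96.87%


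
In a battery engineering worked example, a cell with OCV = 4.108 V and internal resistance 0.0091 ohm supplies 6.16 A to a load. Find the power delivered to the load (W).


Step 1: V_terminal = OCV - I*R = 4.108 - 6.16 * 0.0091 = 4.0519 V
Step 2: P_out = V_terminal * I = 4.0519 * 6.16 = 24.96 W

24.96 W


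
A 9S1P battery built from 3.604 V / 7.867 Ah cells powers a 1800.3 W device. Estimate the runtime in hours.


Step 1: E_pack = Ns * V_cell * Np * C_cell = 9 * 3.604 * 1 * 7.867 = 255.17 Wh
Step 2: t = E_pack / P = 255.17 / 1800.3 = 0.1417 hr

0.1417 hr


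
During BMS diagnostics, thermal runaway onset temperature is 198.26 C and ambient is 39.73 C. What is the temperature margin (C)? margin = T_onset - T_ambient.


margin = T_onset - T_ambient = 198.26 - 39.73 = 158.53 C

158.53 C


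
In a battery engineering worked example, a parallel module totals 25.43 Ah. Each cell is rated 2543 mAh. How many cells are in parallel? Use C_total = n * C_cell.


Convert: C_cell = 2543 mAh = 2.543 Ah
n = C_total / C_cell = 25.43 / 2.543 = 10

10


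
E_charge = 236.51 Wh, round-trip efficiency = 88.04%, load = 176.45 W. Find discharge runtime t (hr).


Step 1: E_discharge = eta/100 * E_charge = 88.04/100 * 236.51 = 208.22 Wh
Step 2: t = E_discharge / P = 208.22 / 176.45 = 1.180 hr

1.180 hr


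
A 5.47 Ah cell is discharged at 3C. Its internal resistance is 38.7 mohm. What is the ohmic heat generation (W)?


Convert: R = 38.7 mohm = 0.0387 ohm
Step 1: I = C_rate * capacity = 3 * 5.47 = 16.41 A
Step 2: Q = I^2 * R = 16.41^2 * 0.0387 = 269.29 * 0.0387 = 10.42 W

10.42 W


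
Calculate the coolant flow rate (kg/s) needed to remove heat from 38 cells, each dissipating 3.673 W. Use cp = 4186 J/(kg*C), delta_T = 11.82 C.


Q_total = 38 * 3.673 = 139.57 W
m_dot = Q_total / (cp * dT) = 139.57 / (4186 * 11.82) = 0.002821 kg/s

0.002821 kg/s


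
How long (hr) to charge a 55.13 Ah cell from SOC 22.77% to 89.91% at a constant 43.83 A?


delta_Ah = 55.13 * (89.91 - 22.77) / 100 = 37.014 Ah
t = delta_Ah / I = 37.014 / 43.83 = 0.8445 hr

0.8445 hr


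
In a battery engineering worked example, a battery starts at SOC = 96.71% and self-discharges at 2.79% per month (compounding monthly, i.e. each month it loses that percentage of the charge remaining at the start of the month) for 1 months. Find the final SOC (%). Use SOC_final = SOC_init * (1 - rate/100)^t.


decay = (1 - 2.79/100)^1 = 0.9721
SOC_final = 96.71 * 0.9721 = 94.01%

94.01%


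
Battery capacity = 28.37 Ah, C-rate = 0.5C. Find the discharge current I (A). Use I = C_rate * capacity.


I = C_rate * capacity = 0.5 * 28.37 = 14.185 A

14.185 A


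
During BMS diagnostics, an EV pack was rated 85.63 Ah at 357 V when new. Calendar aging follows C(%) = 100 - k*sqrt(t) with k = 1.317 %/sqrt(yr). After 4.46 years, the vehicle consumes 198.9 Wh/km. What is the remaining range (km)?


Step 1: capacity retention = 100 - 1.317 * sqrt(4.46) = 100 - 1.317 * 2.1119 = 97.219%
Step 2: C_now = 85.63 * 97.219/100 = 83.249 Ah
Step 3: E_pack = V * C_now = 357 * 83.249 = 29720 Wh
Step 4: range = E_pack / consumption = 29720 / 198.9 = 149.4 km

149.4 km


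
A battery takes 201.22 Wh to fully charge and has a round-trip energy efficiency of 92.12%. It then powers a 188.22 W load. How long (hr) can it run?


Step 1: E_discharge = eta/100 * E_charge = 92.12/100 * 201.22 = 185.36 Wh
Step 2: t = E_discharge / P = 185.36 / 188.22 = 0.9848 hr

0.9848 hr


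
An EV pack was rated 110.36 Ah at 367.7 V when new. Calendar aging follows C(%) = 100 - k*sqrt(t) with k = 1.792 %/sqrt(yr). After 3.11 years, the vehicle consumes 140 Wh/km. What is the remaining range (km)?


Step 1: capacity retention = 100 - 1.792 * sqrt(3.11) = 100 - 1.792 * 1.7635 = 96.84%
Step 2: C_now = 110.36 * 96.84/100 = 106.87 Ah
Step 3: E_pack = V * C_now = 367.7 * 106.87 = 39296 Wh
Step 4: range = E_pack / consumption = 39296 / 140 = 280.7 km

280.7 km


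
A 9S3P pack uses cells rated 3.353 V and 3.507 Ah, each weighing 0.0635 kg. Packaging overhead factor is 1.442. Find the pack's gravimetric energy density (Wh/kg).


Step 1: V_pack = 9 * 3.353 = 30.177 V
Step 2: C_pack = 3 * 3.507 = 10.521 Ah
Step 3: E_pack = V_pack * C_pack = 30.177 * 10.521 = 317.49 Wh
Step 4: m_pack = 9 * 3 * 0.0635 * 1.442 = 2.4723 kg
Step 5: ED = E_pack / m_pack = 317.49 / 2.4723 = 128.4 Wh/kg

128.4 Wh/kg


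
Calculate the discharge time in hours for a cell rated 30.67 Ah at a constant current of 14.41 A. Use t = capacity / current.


Runtime = 30.67 Ah / 14.41 A = 2.128 hr

2.128 hr


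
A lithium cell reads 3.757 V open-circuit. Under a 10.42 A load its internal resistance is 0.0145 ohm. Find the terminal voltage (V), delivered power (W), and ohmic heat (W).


Step 1: V_terminal = OCV - I*R = 3.757 - 10.42 * 0.0145 = 3.6059 V
Step 2: P_out = V_terminal * I = 3.6059 * 10.42 = 37.57 W
Step 3: Q = I^2 * R = 10.42^2 * 0.0145 = 1.574 W

V=3.6059 V, P=37.57 W, Q=1.574 W


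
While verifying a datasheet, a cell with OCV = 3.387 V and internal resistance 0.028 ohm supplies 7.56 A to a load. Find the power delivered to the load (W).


Step 1: V_terminal = OCV - I*R = 3.387 - 7.56 * 0.028 = 3.1753 V
Step 2: P_out = V_terminal * I = 3.1753 * 7.56 = 24.01 W

24.01 W


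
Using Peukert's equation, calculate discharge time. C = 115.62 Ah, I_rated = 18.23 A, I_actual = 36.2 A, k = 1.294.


t_rated = C / I_rated = 115.62 / 18.23 = 6.3423 hr
(I_rated/I)^k = (0.50359)^1.294 = 0.41161
t = t_rated * (I_rated/I)^k = 6.3423 * 0.41161 = 2.611 hr

2.611 hr


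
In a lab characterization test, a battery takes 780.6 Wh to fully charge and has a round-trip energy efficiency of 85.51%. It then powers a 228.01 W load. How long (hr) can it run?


Step 1: E_discharge = eta/100 * E_charge = 85.51/100 * 780.6 = 667.49 Wh
Step 2: t = E_discharge / P = 667.49 / 228.01 = 2.927 hr

2.927 hr


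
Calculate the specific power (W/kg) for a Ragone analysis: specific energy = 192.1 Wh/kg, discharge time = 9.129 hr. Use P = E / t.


Specific power = 192.1 Wh/kg / 9.129 hr = 21.04 W/kg

21.04 W/kg


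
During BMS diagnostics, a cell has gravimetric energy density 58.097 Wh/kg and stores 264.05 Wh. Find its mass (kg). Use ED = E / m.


m = E / ED = 264.05 / 58.097 = 4.545 kg

4.545 kg


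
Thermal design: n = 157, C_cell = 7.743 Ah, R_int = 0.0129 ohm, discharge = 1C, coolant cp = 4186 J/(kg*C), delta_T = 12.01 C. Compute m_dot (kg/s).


Step 1: I = 1 * 7.743 = 7.743 A
Step 2: Q_cell = I^2 * R = 7.743^2 * 0.0129 = 0.77341 W
Step 3: Q_total = 157 * 0.77341 = 121.43 W
Step 4: m_dot = Q_total / (cp * dT) = 121.43 / (4186 * 12.01) = 0.002415 kg/s

0.002415 kg/s


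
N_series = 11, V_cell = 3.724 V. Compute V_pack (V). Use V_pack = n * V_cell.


V_pack = n * V_cell = 11 * 3.724 = 40.964 V

40.964 V


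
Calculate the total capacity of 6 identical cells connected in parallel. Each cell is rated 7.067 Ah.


C_total = 6 * 7.067 = 42.402 Ah

42.402 Ah


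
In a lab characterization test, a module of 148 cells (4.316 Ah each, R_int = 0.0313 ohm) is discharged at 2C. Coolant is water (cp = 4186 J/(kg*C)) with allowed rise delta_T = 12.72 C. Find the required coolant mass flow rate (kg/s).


Step 1: I = 2 * 4.316 = 8.632 A
Step 2: Q_cell = I^2 * R = 8.632^2 * 0.0313 = 2.3322 W
Step 3: Q_total = 148 * 2.3322 = 345.17 W
Step 4: m_dot = Q_total / (cp * dT) = 345.17 / (4186 * 12.72) = 0.006483 kg/s

0.006483 kg/s


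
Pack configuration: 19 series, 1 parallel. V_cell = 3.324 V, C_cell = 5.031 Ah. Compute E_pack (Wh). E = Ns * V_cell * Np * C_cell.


E = Ns * Vcell * Np * Ccell = 19 * 3.324 * 1 * 5.031 = 317.7 Wh

317.7 Wh


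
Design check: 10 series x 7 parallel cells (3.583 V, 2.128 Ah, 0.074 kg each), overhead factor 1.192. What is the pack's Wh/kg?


Step 1: V_pack = 10 * 3.583 = 35.83 V
Step 2: C_pack = 7 * 2.128 = 14.896 Ah
Step 3: E_pack = V_pack * C_pack = 35.83 * 14.896 = 533.72 Wh
Step 4: m_pack = 10 * 7 * 0.074 * 1.192 = 6.1746 kg
Step 5: ED = E_pack / m_pack = 533.72 / 6.1746 = 86.44 Wh/kg

86.44 Wh/kg


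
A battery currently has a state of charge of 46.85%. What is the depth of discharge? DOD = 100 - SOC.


Complement of SOC: DOD = 100% - 46.85% = 53.15%

53.15%


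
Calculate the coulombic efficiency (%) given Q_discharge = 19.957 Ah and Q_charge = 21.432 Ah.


Coulombic efficiency = 19.957/21.432 * 100% = 93.12%

93.12%


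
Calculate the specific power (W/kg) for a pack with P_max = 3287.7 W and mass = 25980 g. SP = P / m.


Convert: m = 25980 g = 25.98 kg
SP = P / m = 3287.7 / 25.98 = 126.5 W/kg

126.5 W/kg


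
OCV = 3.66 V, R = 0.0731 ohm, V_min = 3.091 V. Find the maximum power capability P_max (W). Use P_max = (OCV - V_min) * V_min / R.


dV = OCV - V_min = 0.569 V (so I_max = dV / R)
P_max = dV * V_min / R = 0.569 * 3.091 / 0.0731 = 24.06 W

24.06 W


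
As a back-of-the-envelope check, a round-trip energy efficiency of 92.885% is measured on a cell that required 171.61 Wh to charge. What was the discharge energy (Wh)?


E_dis = eta/100 * E_chg = 92.885/100 * 171.61 = 159.4 Wh

159.4 Wh


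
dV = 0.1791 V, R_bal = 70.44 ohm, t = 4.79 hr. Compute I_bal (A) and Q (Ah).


First, Ohm's law: I_bal = 0.1791 V / 70.44 ohm = 0.0025426 A
Then Q = I * t = 0.0025426 A * 4.79 hr = 0.01218 Ah

I=0.0025426 A, Q=0.01218 Ah


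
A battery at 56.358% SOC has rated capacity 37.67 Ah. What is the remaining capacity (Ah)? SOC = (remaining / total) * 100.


remaining = SOC / 100 * total = 56.358 / 100 * 37.67 = 21.23 Ah

21.23 Ah


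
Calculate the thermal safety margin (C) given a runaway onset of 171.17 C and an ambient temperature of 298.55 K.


Convert: T_ambient = 298.55 K = 25.4 C
margin = 171.17 - 25.4 = 145.77 C

145.77 C


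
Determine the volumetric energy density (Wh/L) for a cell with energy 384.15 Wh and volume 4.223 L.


ED = E / V = 384.15 / 4.223 = 90.97 Wh/L

90.97 Wh/L


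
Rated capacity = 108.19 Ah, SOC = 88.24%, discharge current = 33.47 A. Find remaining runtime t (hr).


Step 1: remaining = SOC/100 * C_total = 88.24/100 * 108.19 = 95.467 Ah
Step 2: t = remaining / I = 95.467 / 33.47 = 2.852 hr

2.852 hr


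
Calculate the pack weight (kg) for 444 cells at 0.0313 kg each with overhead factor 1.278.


Cell mass sum = 444 * 0.0313 = 13.897 kg
With overhead 1.278: m_pack = 13.897 * 1.278 = 17.76 kg

17.76 kg


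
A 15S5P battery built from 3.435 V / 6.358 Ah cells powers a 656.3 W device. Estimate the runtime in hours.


Step 1: E_pack = Ns * V_cell * Np * C_cell = 15 * 3.435 * 5 * 6.358 = 1638 Wh
Step 2: t = E_pack / P = 1638 / 656.3 = 2.496 hr

2.496 hr


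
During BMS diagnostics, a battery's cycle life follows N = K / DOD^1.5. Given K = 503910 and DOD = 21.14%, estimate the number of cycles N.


DOD^1.5 = 97.198
N = K / DOD^1.5 = 503910 / 97.198 = 5184

5184 cycles


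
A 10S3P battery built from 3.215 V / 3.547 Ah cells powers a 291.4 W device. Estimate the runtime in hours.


Step 1: E_pack = Ns * V_cell * Np * C_cell = 10 * 3.215 * 3 * 3.547 = 342.11 Wh
Step 2: t = E_pack / P = 342.11 / 291.4 = 1.174 hr

1.174 hr


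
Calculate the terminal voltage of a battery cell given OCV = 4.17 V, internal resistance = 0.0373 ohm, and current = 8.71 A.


IR drop = 8.71 * 0.0373 = 0.32488 V
V = 4.17 - 0.32488 = 3.845 V

3.845 V


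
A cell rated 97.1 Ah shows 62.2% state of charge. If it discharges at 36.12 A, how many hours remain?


Step 1: remaining = SOC/100 * C_total = 62.2/100 * 97.1 = 60.396 Ah
Step 2: t = remaining / I = 60.396 / 36.12 = 1.672 hr

1.672 hr


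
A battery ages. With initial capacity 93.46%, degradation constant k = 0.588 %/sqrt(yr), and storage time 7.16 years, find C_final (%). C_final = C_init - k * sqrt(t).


sqrt(t) = sqrt(7.16) = 2.6758
C_final = 93.46 - 0.588 * 2.6758 = 91.89%

91.89%


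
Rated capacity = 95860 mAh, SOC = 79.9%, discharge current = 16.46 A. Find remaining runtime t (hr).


Convert: C_total = 95860 mAh = 95.86 Ah
Step 1: remaining = SOC/100 * C_total = 79.9/100 * 95.86 = 76.592 Ah
Step 2: t = remaining / I = 76.592 / 16.46 = 4.653 hr

4.653 hr


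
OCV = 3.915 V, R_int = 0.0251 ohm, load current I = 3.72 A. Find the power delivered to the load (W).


Step 1: V_terminal = OCV - I*R = 3.915 - 3.72 * 0.0251 = 3.8216 V
Step 2: P_out = V_terminal * I = 3.8216 * 3.72 = 14.22 W

14.22 W


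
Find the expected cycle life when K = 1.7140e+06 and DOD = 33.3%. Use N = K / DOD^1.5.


Step 1: DOD^1.5 = 33.3^1.5 = 192.16
Step 2: N = 1.7140e+06 / 192.16 = 8920 cycles

8920 cycles


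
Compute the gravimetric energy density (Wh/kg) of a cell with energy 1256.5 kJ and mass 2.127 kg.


Convert: E = 1256.5 kJ = 349.03 Wh
ED = E / m = 349.03 / 2.127 = 164.1 Wh/kg

164.1 Wh/kg


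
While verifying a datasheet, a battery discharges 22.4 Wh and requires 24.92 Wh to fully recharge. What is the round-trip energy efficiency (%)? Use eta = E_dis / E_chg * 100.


eta_e = E_dis / E_chg * 100 = 22.4 / 24.92 * 100 = 89.89%

89.89%


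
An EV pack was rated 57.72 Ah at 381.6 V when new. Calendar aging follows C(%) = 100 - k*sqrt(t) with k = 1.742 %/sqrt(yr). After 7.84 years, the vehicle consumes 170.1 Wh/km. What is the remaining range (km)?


Step 1: capacity retention = 100 - 1.742 * sqrt(7.84) = 100 - 1.742 * 2.8 = 95.122%
Step 2: C_now = 57.72 * 95.122/100 = 54.904 Ah
Step 3: E_pack = V * C_now = 381.6 * 54.904 = 20951 Wh
Step 4: range = E_pack / consumption = 20951 / 170.1 = 123.2 km

123.2 km


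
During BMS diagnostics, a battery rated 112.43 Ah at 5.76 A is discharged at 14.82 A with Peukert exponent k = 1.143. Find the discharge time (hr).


Step 1: t_rated = C / I_rated = 112.43 / 5.76 = 19.519 hr
Step 2: ratio = 5.76 / 14.82 = 0.38866
Step 3: ratio^k = 0.38866^1.143 = 0.33953
Step 4: t = t_rated * ratio^k = 19.519 * 0.33953 = 6.627 hr

6.627 hr


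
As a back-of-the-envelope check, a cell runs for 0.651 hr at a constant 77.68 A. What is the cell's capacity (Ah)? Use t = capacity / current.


C = I * t = 77.68 * 0.651 = 50.57 Ah

50.57 Ah


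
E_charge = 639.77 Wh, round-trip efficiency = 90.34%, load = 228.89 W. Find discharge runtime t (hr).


Step 1: E_discharge = eta/100 * E_charge = 90.34/100 * 639.77 = 577.97 Wh
Step 2: t = E_discharge / P = 577.97 / 228.89 = 2.525 hr

2.525 hr


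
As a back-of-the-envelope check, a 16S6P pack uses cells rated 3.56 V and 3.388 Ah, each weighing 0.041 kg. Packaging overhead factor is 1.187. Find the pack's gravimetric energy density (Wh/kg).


Step 1: V_pack = 16 * 3.56 = 56.96 V
Step 2: C_pack = 6 * 3.388 = 20.328 Ah
Step 3: E_pack = V_pack * C_pack = 56.96 * 20.328 = 1157.9 Wh
Step 4: m_pack = 16 * 6 * 0.041 * 1.187 = 4.672 kg
Step 5: ED = E_pack / m_pack = 1157.9 / 4.672 = 247.8 Wh/kg

247.8 Wh/kg


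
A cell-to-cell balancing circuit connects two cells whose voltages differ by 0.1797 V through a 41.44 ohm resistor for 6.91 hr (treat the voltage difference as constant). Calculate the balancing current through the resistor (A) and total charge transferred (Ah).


First, Ohm's law: I_bal = 0.1797 V / 41.44 ohm = 0.0043364 A
Then Q = I * t = 0.0043364 A * 6.91 hr = 0.02996 Ah

I=0.0043364 A, Q=0.02996 Ah


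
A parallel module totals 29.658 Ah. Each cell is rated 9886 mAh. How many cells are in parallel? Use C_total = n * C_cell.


Convert: C_cell = 9886 mAh = 9.886 Ah
n = C_total / C_cell = 29.658 / 9.886 = 3

3


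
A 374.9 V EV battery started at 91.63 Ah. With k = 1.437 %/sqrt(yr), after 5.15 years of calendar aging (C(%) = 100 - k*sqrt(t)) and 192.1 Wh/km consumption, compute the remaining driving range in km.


Step 1: capacity retention = 100 - 1.437 * sqrt(5.15) = 100 - 1.437 * 2.2694 = 96.739%
Step 2: C_now = 91.63 * 96.739/100 = 88.642 Ah
Step 3: E_pack = V * C_now = 374.9 * 88.642 = 33232 Wh
Step 4: range = E_pack / consumption = 33232 / 192.1 = 173.0 km

173.0 km


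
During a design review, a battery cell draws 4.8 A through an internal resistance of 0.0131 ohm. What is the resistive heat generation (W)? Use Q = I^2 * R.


I^2 = 23.04
Q = 23.04 * 0.0131 = 0.3018 W

0.3018 W


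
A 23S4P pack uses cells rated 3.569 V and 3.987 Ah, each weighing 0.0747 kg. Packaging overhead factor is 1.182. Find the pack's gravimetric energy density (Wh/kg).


Step 1: V_pack = 23 * 3.569 = 82.087 V
Step 2: C_pack = 4 * 3.987 = 15.948 Ah
Step 3: E_pack = V_pack * C_pack = 82.087 * 15.948 = 1309.1 Wh
Step 4: m_pack = 23 * 4 * 0.0747 * 1.182 = 8.1232 kg
Step 5: ED = E_pack / m_pack = 1309.1 / 8.1232 = 161.2 Wh/kg

161.2 Wh/kg


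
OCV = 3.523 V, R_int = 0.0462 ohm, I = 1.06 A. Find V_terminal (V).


V = OCV - I*R = 3.523 - 1.06 * 0.0462 = 3.474 V

3.474 V


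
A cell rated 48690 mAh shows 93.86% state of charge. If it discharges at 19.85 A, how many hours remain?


Convert: C_total = 48690 mAh = 48.69 Ah
Step 1: remaining = SOC/100 * C_total = 93.86/100 * 48.69 = 45.7 Ah
Step 2: t = remaining / I = 45.7 / 19.85 = 2.302 hr

2.302 hr


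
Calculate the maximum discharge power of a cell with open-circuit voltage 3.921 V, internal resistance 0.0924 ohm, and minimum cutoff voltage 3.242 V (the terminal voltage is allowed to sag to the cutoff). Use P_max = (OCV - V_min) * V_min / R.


P_max = (OCV - V_min) * V_min / R = (3.921 - 3.242) * 3.242 / 0.0924 = 0.679 * 3.242 / 0.0924 = 23.82 W

23.82 W


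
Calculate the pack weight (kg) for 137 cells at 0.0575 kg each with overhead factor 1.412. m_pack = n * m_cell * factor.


Cell mass sum = 137 * 0.0575 = 7.8775 kg
With overhead 1.412: m_pack = 7.8775 * 1.412 = 11.12 kg

11.12 kg


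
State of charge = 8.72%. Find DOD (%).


DOD = 100 - SOC = 100 - 8.72 = 91.28%

91.28%


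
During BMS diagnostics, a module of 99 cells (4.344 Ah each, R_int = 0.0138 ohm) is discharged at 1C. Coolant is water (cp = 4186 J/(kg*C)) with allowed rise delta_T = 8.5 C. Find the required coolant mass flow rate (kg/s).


Step 1: I = 1 * 4.344 = 4.344 A
Step 2: Q_cell = I^2 * R = 4.344^2 * 0.0138 = 0.26041 W
Step 3: Q_total = 99 * 0.26041 = 25.781 W
Step 4: m_dot = Q_total / (cp * dT) = 25.781 / (4186 * 8.5) = 7.246e-04 kg/s

7.246e-04 kg/s


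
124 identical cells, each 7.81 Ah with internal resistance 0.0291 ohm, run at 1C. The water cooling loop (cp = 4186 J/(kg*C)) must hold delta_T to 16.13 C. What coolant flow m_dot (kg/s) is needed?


Step 1: I = 1 * 7.81 = 7.81 A
Step 2: Q_cell = I^2 * R = 7.81^2 * 0.0291 = 1.775 W
Step 3: Q_total = 124 * 1.775 = 220.1 W
Step 4: m_dot = Q_total / (cp * dT) = 220.1 / (4186 * 16.13) = 0.003260 kg/s

0.003260 kg/s


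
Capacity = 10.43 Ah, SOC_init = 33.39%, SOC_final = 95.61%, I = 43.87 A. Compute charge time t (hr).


delta_Ah = 10.43 * (95.61 - 33.39) / 100 = 6.4895 Ah
t = delta_Ah / I = 6.4895 / 43.87 = 0.1479 hr

0.1479 hr


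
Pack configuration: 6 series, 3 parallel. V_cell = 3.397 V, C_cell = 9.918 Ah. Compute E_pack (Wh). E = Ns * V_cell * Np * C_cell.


E = Ns * Vcell * Np * Ccell = 6 * 3.397 * 3 * 9.918 = 606.4 Wh

606.4 Wh


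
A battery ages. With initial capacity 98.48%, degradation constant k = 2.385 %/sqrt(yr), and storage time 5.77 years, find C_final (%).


Step 1: sqrt(5.77 yr) = 2.4021
Step 2: drop = 2.385 * 2.4021 = 5.729
Step 3: C_final = 98.48 - 5.729 = 92.75%

92.75%


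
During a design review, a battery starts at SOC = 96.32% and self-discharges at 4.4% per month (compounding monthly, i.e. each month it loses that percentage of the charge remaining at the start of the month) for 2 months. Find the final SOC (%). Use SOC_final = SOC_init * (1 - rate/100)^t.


Monthly retention factor = 1 - 4.4/100 = 0.956
Over 2 months: factor^2 = 0.91394
SOC_final = 96.32 * 0.91394 = 88.03%

88.03%


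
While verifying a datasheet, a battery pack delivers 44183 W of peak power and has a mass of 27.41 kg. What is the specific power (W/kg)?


Specific power = 44183 W / 27.41 kg = 1612 W/kg

1612 W/kg


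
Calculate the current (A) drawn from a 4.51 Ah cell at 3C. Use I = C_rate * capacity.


At 3C: I = 3 * 4.51 Ah = 13.53 A

13.53 A


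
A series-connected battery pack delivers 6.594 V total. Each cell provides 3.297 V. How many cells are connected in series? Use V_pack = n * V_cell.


Rearranging: n = V_pack / V_cell = 6.594 / 3.297 = 2 cells

2


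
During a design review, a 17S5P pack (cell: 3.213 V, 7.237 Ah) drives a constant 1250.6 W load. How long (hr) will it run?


Step 1: E_pack = Ns * V_cell * Np * C_cell = 17 * 3.213 * 5 * 7.237 = 1976.5 Wh
Step 2: t = E_pack / P = 1976.5 / 1250.6 = 1.580 hr

1.580 hr


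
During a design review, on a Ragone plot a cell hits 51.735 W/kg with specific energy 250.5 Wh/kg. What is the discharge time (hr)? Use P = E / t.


t = E / P = 250.5 / 51.735 = 4.842 hr

4.842 hr


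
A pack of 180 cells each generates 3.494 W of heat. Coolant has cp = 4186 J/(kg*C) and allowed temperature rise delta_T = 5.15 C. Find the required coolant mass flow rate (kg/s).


Step 1: Total heat Q = 180 * 3.494 W = 628.92 W
Step 2: denom = cp * dT = 4186 * 5.15 = 21558
Step 3: m_dot = 628.92 / 21558 = 0.02917 kg/s

0.02917 kg/s


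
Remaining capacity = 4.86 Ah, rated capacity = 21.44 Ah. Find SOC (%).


SOC% = 4.86 / 21.44 * 100 = 22.67%

22.67%


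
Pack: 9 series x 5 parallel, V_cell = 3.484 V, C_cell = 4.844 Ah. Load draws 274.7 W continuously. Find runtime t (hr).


Step 1: E_pack = Ns * V_cell * Np * C_cell = 9 * 3.484 * 5 * 4.844 = 759.44 Wh
Step 2: t = E_pack / P = 759.44 / 274.7 = 2.765 hr

2.765 hr


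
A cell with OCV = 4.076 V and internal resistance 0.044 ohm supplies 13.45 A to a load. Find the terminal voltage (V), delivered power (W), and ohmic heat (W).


Step 1: V_terminal = OCV - I*R = 4.076 - 13.45 * 0.044 = 3.4842 V
Step 2: P_out = V_terminal * I = 3.4842 * 13.45 = 46.86 W
Step 3: Q = I^2 * R = 13.45^2 * 0.044 = 7.960 W

V=3.4842 V, P=46.86 W, Q=7.960 W


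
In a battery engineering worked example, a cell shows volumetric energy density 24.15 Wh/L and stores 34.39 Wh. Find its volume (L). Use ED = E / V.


V = E / ED = 34.39 / 24.15 = 1.424 L

1.424 L


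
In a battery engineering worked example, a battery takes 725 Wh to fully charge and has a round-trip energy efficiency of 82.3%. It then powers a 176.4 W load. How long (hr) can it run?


Step 1: E_discharge = eta/100 * E_charge = 82.3/100 * 725 = 596.68 Wh
Step 2: t = E_discharge / P = 596.68 / 176.4 = 3.383 hr

3.383 hr


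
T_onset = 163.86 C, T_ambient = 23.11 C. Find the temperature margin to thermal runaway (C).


margin = T_onset - T_ambient = 163.86 - 23.11 = 140.75 C

140.75 C
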